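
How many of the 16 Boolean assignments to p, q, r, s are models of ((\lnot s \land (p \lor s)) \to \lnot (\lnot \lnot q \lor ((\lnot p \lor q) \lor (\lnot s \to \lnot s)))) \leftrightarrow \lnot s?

Initial set: {(((\lnot s \land (p \lor s)) \to \lnot (\lnot \lnot q \lor ((\lnot p \lor q) \lor (\lnot s \to \lnot s)))) \leftrightarrow \lnot s)}.
(((\lnot s \land (p \lor s)) \to \lnot (\lnot \lnot q \lor ((\lnot p \lor q) \lor (\lnot s \to \lnot s)))) \leftrightarrow \lnot s): β-rule — branch into ((\lnot s \land (p \lor s)) \to \lnot (\lnot \lnot q \lor ((\lnot p \lor q) \lor (\lnot s \to \lnot s)))), \lnot s  //  \lnot ((\lnot s \land (p \lor s)) \to \lnot (\lnot \lnot q \lor ((\lnot p \lor q) \lor (\lnot s \to \lnot s)))), \lnot \lnot s.
  branch 1 (add ((\lnot s \land (p \lor s)) \to \lnot (\lnot \lnot q \lor ((\lnot p \lor q) \lor (\lnot s \to \lnot s)))), \lnot s):
    ((\lnot s \land (p \lor s)) \to \lnot (\lnot \lnot q \lor ((\lnot p \lor q) \lor (\lnot s \to \lnot s)))): β-rule — branch into \lnot (\lnot s \land (p \lor s))  //  \lnot (\lnot \lnot q \lor ((\lnot p \lor q) \lor (\lnot s \to \lnot s))).
      branch 1.1 (add \lnot (\lnot s \land (p \lor s))):
        \lnot (\lnot s \land (p \lor s)): β-rule — branch into \lnot \lnot s  //  \lnot (p \lor s).
          branch 1.1.1 (add \lnot \lnot s):
            × closes — contains both s and \lnot s.
          branch 1.1.2 (add \lnot (p \lor s)):
            \lnot (p \lor s): α-rule — add \lnot p, \lnot s.
            ○ open, literals {p=F, s=F}.
      branch 1.2 (add \lnot (\lnot \lnot q \lor ((\lnot p \lor q) \lor (\lnot s \to \lnot s)))):
        \lnot (\lnot \lnot q \lor ((\lnot p \lor q) \lor (\lnot s \to \lnot s))): α-rule — add \lnot \lnot \lnot q, \lnot ((\lnot p \lor q) \lor (\lnot s \to \lnot s)).
        \lnot \lnot \lnot q: drop double negation, giving \lnot q.
        \lnot ((\lnot p \lor q) \lor (\lnot s \to \lnot s)): α-rule — add \lnot (\lnot p \lor q), \lnot (\lnot s \to \lnot s).
        \lnot (\lnot p \lor q): α-rule — add \lnot \lnot p, \lnot q.
        \lnot (\lnot s \to \lnot s): α-rule — add \lnot s, \lnot \lnot s.
        × closes — contains both s and \lnot s.
  branch 2 (add \lnot ((\lnot s \land (p \lor s)) \to \lnot (\lnot \lnot q \lor ((\lnot p \lor q) \lor (\lnot s \to \lnot s)))), \lnot \lnot s):
    \lnot ((\lnot s \land (p \lor s)) \to \lnot (\lnot \lnot q \lor ((\lnot p \lor q) \lor (\lnot s \to \lnot s)))): α-rule — add (\lnot s \land (p \lor s)), \lnot \lnot (\lnot \lnot q \lor ((\lnot p \lor q) \lor (\lnot s \to \lnot s))).
    (\lnot s \land (p \lor s)): α-rule — add \lnot s, (p \lor s).
    × closes — contains both s and \lnot s.
3 branches closed, 1 open.
Each open branch fixes some atoms; the unmentioned ones are free. Counting distinct full assignments: branch {p=F, s=F} (q, r) contributes 4 new. Total: 4.

4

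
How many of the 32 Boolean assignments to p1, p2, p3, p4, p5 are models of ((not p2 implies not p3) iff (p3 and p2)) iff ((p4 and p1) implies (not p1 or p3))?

Initial set: {(((not p2 implies not p3) iff (p3 and p2)) iff ((p4 and p1) implies (not p1 or p3)))}.
(((not p2 implies not p3) iff (p3 and p2)) iff ((p4 and p1) implies (not p1 or p3))): β-rule — branch into ((not p2 implies not p3) iff (p3 and p2)), ((p4 and p1) implies (not p1 or p3))  //  not ((not p2 implies not p3) iff (p3 and p2)), not ((p4 and p1) implies (not p1 or p3)).
  branch 1 (add ((not p2 implies not p3) iff (p3 and p2)), ((p4 and p1) implies (not p1 or p3))):
    ((not p2 implies not p3) iff (p3 and p2)): β-rule — branch into (not p2 implies not p3), (p3 and p2)  //  not (not p2 implies not p3), not (p3 and p2).
      branch 1.1 (add (not p2 implies not p3), (p3 and p2)):
        (p3 and p2): α-rule — add p3, p2.
        ((p4 and p1) implies (not p1 or p3)): β-rule — branch into not (p4 and p1)  //  (not p1 or p3).
          branch 1.1.1 (add not (p4 and p1)):
            (not p2 implies not p3): β-rule — branch into not not p2  //  not p3.
              branch 1.1.1.1 (add not not p2):
                not (p4 and p1): β-rule — branch into not p4  //  not p1.
                  branch 1.1.1.1.1 (add not p4):
                    ○ open, literals {p2=true, p3=true, p4=false}.
                  branch 1.1.1.1.2 (add not p1):
                    ○ open, literals {p1=false, p2=true, p3=true}.
              branch 1.1.1.2 (add not p3):
                × closes — contains both p3 and not p3.
          branch 1.1.2 (add (not p1 or p3)):
            (not p2 implies not p3): β-rule — branch into not not p2  //  not p3.
              branch 1.1.2.1 (add not not p2):
                (not p1 or p3): β-rule — branch into not p1  //  p3.
                  branch 1.1.2.1.1 (add not p1):
                    ○ open, literals {p1=false, p2=true, p3=true}.
                  branch 1.1.2.1.2 (add p3):
                    ○ open, literals {p2=true, p3=true}.
              branch 1.1.2.2 (add not p3):
                × closes — contains both p3 and not p3.
      branch 1.2 (add not (not p2 implies not p3), not (p3 and p2)):
        not (not p2 implies not p3): α-rule — add not p2, not not p3.
        ((p4 and p1) implies (not p1 or p3)): β-rule — branch into not (p4 and p1)  //  (not p1 or p3).
          branch 1.2.1 (add not (p4 and p1)):
            not (p3 and p2): β-rule — branch into not p3  //  not p2.
              branch 1.2.1.1 (add not p3):
                × closes — contains both p3 and not p3.
              branch 1.2.1.2 (add not p2):
                not (p4 and p1): β-rule — branch into not p4  //  not p1.
                  branch 1.2.1.2.1 (add not p4):
                    ○ open, literals {p2=false, p3=true, p4=false}.
                  branch 1.2.1.2.2 (add not p1):
                    ○ open, literals {p1=false, p2=false, p3=true}.
          branch 1.2.2 (add (not p1 or p3)):
            not (p3 and p2): β-rule — branch into not p3  //  not p2.
              branch 1.2.2.1 (add not p3):
                × closes — contains both p3 and not p3.
              branch 1.2.2.2 (add not p2):
                (not p1 or p3): β-rule — branch into not p1  //  p3.
                  branch 1.2.2.2.1 (add not p1):
                    ○ open, literals {p1=false, p2=false, p3=true}.
                  branch 1.2.2.2.2 (add p3):
                    ○ open, literals {p2=false, p3=true}.
  branch 2 (add not ((not p2 implies not p3) iff (p3 and p2)), not ((p4 and p1) implies (not p1 or p3))):
    not ((p4 and p1) implies (not p1 or p3)): α-rule — add (p4 and p1), not (not p1 or p3).
    (p4 and p1): α-rule — add p4, p1.
    not (not p1 or p3): α-rule — add not not p1, not p3.
    not ((not p2 implies not p3) iff (p3 and p2)): β-rule — branch into (not p2 implies not p3), not (p3 and p2)  //  not (not p2 implies not p3), (p3 and p2).
      branch 2.1 (add (not p2 implies not p3), not (p3 and p2)):
        (not p2 implies not p3): β-rule — branch into not not p2  //  not p3.
          branch 2.1.1 (add not not p2):
            not (p3 and p2): β-rule — branch into not p3  //  not p2.
              branch 2.1.1.1 (add not p3):
                ○ open, literals {p1=true, p2=true, p3=false, p4=true}.
              branch 2.1.1.2 (add not p2):
                × closes — contains both p2 and not p2.
          branch 2.1.2 (add not p3):
            not (p3 and p2): β-rule — branch into not p3  //  not p2.
              branch 2.1.2.1 (add not p3):
                ○ open, literals {p1=true, p3=false, p4=true}.
              branch 2.1.2.2 (add not p2):
                ○ open, literals {p1=true, p2=false, p3=false, p4=true}.
      branch 2.2 (add not (not p2 implies not p3), (p3 and p2)):
        not (not p2 implies not p3): α-rule — add not p2, not not p3.
        × closes — contains both p3 and not p3.
6 branches closed, 11 open.
Each open branch fixes some atoms; the unmentioned ones are free. Counting distinct full assignments: branch {p2=true, p3=true, p4=false} (p1, p5) contributes 4 new; branch {p1=false, p2=true, p3=true} (p4, p5) contributes 2 new; branch {p1=false, p2=true, p3=true} (p4, p5) contributes 0 new; branch {p2=true, p3=true} (p1, p4, p5) contributes 2 new; branch {p2=false, p3=true, p4=false} (p1, p5) contributes 4 new; branch {p1=false, p2=false, p3=true} (p4, p5) contributes 2 new; branch {p1=false, p2=false, p3=true} (p4, p5) contributes 0 new; branch {p2=false, p3=true} (p1, p4, p5) contributes 2 new; branch {p1=true, p2=true, p3=false, p4=true} (p5) contributes 2 new; branch {p1=true, p3=false, p4=true} (p2, p5) contributes 2 new; branch {p1=true, p2=false, p3=false, p4=true} (p5) contributes 0 new. Total: 20.

20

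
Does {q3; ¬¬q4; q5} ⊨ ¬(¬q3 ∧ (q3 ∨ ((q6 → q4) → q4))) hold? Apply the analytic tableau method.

Yes

Initial set: {q3; ¬¬q4; q5; ¬¬(¬q3 ∧ (q3 ∨ ((q6 → q4) → q4)))}.
¬¬q4: drop double negation, giving q4.
¬¬(¬q3 ∧ (q3 ∨ ((q6 → q4) → q4))): α-rule — add ¬q3, (q3 ∨ ((q6 → q4) → q4)).
× closes — contains both q3 and ¬q3.
All 1 branch closes.
Every branch closed, so the premises entail the conclusion.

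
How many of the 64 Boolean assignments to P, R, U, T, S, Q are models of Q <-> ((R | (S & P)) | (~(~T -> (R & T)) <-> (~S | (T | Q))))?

Initial set: {(Q <-> ((R | (S & P)) | (~(~T -> (R & T)) <-> (~S | (T | Q)))))}.
(Q <-> ((R | (S & P)) | (~(~T -> (R & T)) <-> (~S | (T | Q))))): β-rule — branch into Q, ((R | (S & P)) | (~(~T -> (R & T)) <-> (~S | (T | Q))))  //  ~Q, ~((R | (S & P)) | (~(~T -> (R & T)) <-> (~S | (T | Q)))).
  branch 1 (add Q, ((R | (S & P)) | (~(~T -> (R & T)) <-> (~S | (T | Q))))):
    ((R | (S & P)) | (~(~T -> (R & T)) <-> (~S | (T | Q)))): β-rule — branch into (R | (S & P))  //  (~(~T -> (R & T)) <-> (~S | (T | Q))).
      branch 1.1 (add (R | (S & P))):
        (R | (S & P)): β-rule — branch into R  //  (S & P).
          branch 1.1.1 (add R):
            ○ open, literals {Q=T, R=T}.
          branch 1.1.2 (add (S & P)):
            (S & P): α-rule — add S, P.
            ○ open, literals {P=T, Q=T, S=T}.
      branch 1.2 (add (~(~T -> (R & T)) <-> (~S | (T | Q)))):
        (~(~T -> (R & T)) <-> (~S | (T | Q))): β-rule — branch into ~(~T -> (R & T)), (~S | (T | Q))  //  ~~(~T -> (R & T)), ~(~S | (T | Q)).
          branch 1.2.1 (add ~(~T -> (R & T)), (~S | (T | Q))):
            ~(~T -> (R & T)): α-rule — add ~T, ~(R & T).
            (~S | (T | Q)): β-rule — branch into ~S  //  (T | Q).
              branch 1.2.1.1 (add ~S):
                ~(R & T): β-rule — branch into ~R  //  ~T.
                  branch 1.2.1.1.1 (add ~R):
                    ○ open, literals {Q=T, R=F, S=F, T=F}.
                  branch 1.2.1.1.2 (add ~T):
                    ○ open, literals {Q=T, S=F, T=F}.
              branch 1.2.1.2 (add (T | Q)):
                ~(R & T): β-rule — branch into ~R  //  ~T.
                  branch 1.2.1.2.1 (add ~R):
                    (T | Q): β-rule — branch into T  //  Q.
                      branch 1.2.1.2.1.1 (add T):
                        × closes — contains both T and ~T.
                      branch 1.2.1.2.1.2 (add Q):
                        ○ open, literals {Q=T, R=F, T=F}.
                  branch 1.2.1.2.2 (add ~T):
                    (T | Q): β-rule — branch into T  //  Q.
                      branch 1.2.1.2.2.1 (add T):
                        × closes — contains both T and ~T.
                      branch 1.2.1.2.2.2 (add Q):
                        ○ open, literals {Q=T, T=F}.
          branch 1.2.2 (add ~~(~T -> (R & T)), ~(~S | (T | Q))):
            ~(~S | (T | Q)): α-rule — add ~~S, ~(T | Q).
            ~(T | Q): α-rule — add ~T, ~Q.
            × closes — contains both Q and ~Q.
  branch 2 (add ~Q, ~((R | (S & P)) | (~(~T -> (R & T)) <-> (~S | (T | Q))))):
    ~((R | (S & P)) | (~(~T -> (R & T)) <-> (~S | (T | Q)))): α-rule — add ~(R | (S & P)), ~(~(~T -> (R & T)) <-> (~S | (T | Q))).
    ~(R | (S & P)): α-rule — add ~R, ~(S & P).
    ~(~(~T -> (R & T)) <-> (~S | (T | Q))): β-rule — branch into ~(~T -> (R & T)), ~(~S | (T | Q))  //  ~~(~T -> (R & T)), (~S | (T | Q)).
      branch 2.1 (add ~(~T -> (R & T)), ~(~S | (T | Q))):
        ~(~T -> (R & T)): α-rule — add ~T, ~(R & T).
        ~(~S | (T | Q)): α-rule — add ~~S, ~(T | Q).
        ~(T | Q): α-rule — add ~T, ~Q.
        ~(S & P): β-rule — branch into ~S  //  ~P.
          branch 2.1.1 (add ~S):
            × closes — contains both S and ~S.
          branch 2.1.2 (add ~P):
            ~(R & T): β-rule — branch into ~R  //  ~T.
              branch 2.1.2.1 (add ~R):
                ○ open, literals {P=F, Q=F, R=F, S=T, T=F}.
              branch 2.1.2.2 (add ~T):
                ○ open, literals {P=F, Q=F, R=F, S=T, T=F}.
      branch 2.2 (add ~~(~T -> (R & T)), (~S | (T | Q))):
        ~(S & P): β-rule — branch into ~S  //  ~P.
          branch 2.2.1 (add ~S):
            ~~(~T -> (R & T)): β-rule — branch into ~~T  //  (R & T).
              branch 2.2.1.1 (add ~~T):
                (~S | (T | Q)): β-rule — branch into ~S  //  (T | Q).
                  branch 2.2.1.1.1 (add ~S):
                    ○ open, literals {Q=F, R=F, S=F, T=T}.
                  branch 2.2.1.1.2 (add (T | Q)):
                    (T | Q): β-rule — branch into T  //  Q.
                      branch 2.2.1.1.2.1 (add T):
                        ○ open, literals {Q=F, R=F, S=F, T=T}.
                      branch 2.2.1.1.2.2 (add Q):
                        × closes — contains both Q and ~Q.
              branch 2.2.1.2 (add (R & T)):
                (R & T): α-rule — add R, T.
                × closes — contains both R and ~R.
          branch 2.2.2 (add ~P):
            ~~(~T -> (R & T)): β-rule — branch into ~~T  //  (R & T).
              branch 2.2.2.1 (add ~~T):
                (~S | (T | Q)): β-rule — branch into ~S  //  (T | Q).
                  branch 2.2.2.1.1 (add ~S):
                    ○ open, literals {P=F, Q=F, R=F, S=F, T=T}.
                  branch 2.2.2.1.2 (add (T | Q)):
                    (T | Q): β-rule — branch into T  //  Q.
                      branch 2.2.2.1.2.1 (add T):
                        ○ open, literals {P=F, Q=F, R=F, T=T}.
                      branch 2.2.2.1.2.2 (add Q):
                        × closes — contains both Q and ~Q.
              branch 2.2.2.2 (add (R & T)):
                (R & T): α-rule — add R, T.
                × closes — contains both R and ~R.
8 branches closed, 12 open.
Each open branch fixes some atoms; the unmentioned ones are free. Counting distinct full assignments: branch {Q=T, R=T} (P, U, T, S) contributes 16 new; branch {P=T, Q=T, S=T} (R, U, T) contributes 4 new; branch {Q=T, R=F, S=F, T=F} (P, U) contributes 4 new; branch {Q=T, S=F, T=F} (P, R, U) contributes 0 new; branch {Q=T, R=F, T=F} (P, U, S) contributes 2 new; branch {Q=T, T=F} (P, R, U, S) contributes 0 new; branch {P=F, Q=F, R=F, S=T, T=F} (U) contributes 2 new; branch {P=F, Q=F, R=F, S=T, T=F} (U) contributes 0 new; branch {Q=F, R=F, S=F, T=T} (P, U) contributes 4 new; branch {Q=F, R=F, S=F, T=T} (P, U) contributes 0 new; branch {P=F, Q=F, R=F, S=F, T=T} (U) contributes 0 new; branch {P=F, Q=F, R=F, T=T} (U, S) contributes 2 new. Total: 34.

34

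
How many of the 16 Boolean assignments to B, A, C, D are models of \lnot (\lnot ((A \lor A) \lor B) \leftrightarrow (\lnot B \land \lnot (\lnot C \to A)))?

Initial set: {\lnot (\lnot ((A \lor A) \lor B) \leftrightarrow (\lnot B \land \lnot (\lnot C \to A)))}.
\lnot (\lnot ((A \lor A) \lor B) \leftrightarrow (\lnot B \land \lnot (\lnot C \to A))): β-rule — branch into \lnot ((A \lor A) \lor B), \lnot (\lnot B \land \lnot (\lnot C \to A))  //  \lnot \lnot ((A \lor A) \lor B), (\lnot B \land \lnot (\lnot C \to A)).
  branch 1 (add \lnot ((A \lor A) \lor B), \lnot (\lnot B \land \lnot (\lnot C \to A))):
    \lnot ((A \lor A) \lor B): α-rule — add \lnot (A \lor A), \lnot B.
    \lnot (A \lor A): α-rule — add \lnot A, \lnot A.
    \lnot (\lnot B \land \lnot (\lnot C \to A)): β-rule — branch into \lnot \lnot B  //  \lnot \lnot (\lnot C \to A).
      branch 1.1 (add \lnot \lnot B):
        × closes — contains both B and \lnot B.
      branch 1.2 (add \lnot \lnot (\lnot C \to A)):
        \lnot \lnot (\lnot C \to A): β-rule — branch into \lnot \lnot C  //  A.
          branch 1.2.1 (add \lnot \lnot C):
            ○ open, literals {A=F, B=F, C=T}.
          branch 1.2.2 (add A):
            × closes — contains both A and \lnot A.
  branch 2 (add \lnot \lnot ((A \lor A) \lor B), (\lnot B \land \lnot (\lnot C \to A))):
    (\lnot B \land \lnot (\lnot C \to A)): α-rule — add \lnot B, \lnot (\lnot C \to A).
    \lnot (\lnot C \to A): α-rule — add \lnot C, \lnot A.
    \lnot \lnot ((A \lor A) \lor B): β-rule — branch into (A \lor A)  //  B.
      branch 2.1 (add (A \lor A)):
        (A \lor A): β-rule — branch into A  //  A.
          branch 2.1.1 (add A):
            × closes — contains both A and \lnot A.
          branch 2.1.2 (add A):
            × closes — contains both A and \lnot A.
      branch 2.2 (add B):
        × closes — contains both B and \lnot B.
5 branches closed, 1 open.
Each open branch fixes some atoms; the unmentioned ones are free. Counting distinct full assignments: branch {A=F, B=F, C=T} (D) contributes 2 new. Total: 2.

2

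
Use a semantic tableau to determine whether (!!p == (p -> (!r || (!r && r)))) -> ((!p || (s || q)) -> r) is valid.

Assume the negation and expand:
Initial set: {!((!!p == (p -> (!r || (!r && r)))) -> ((!p || (s || q)) -> r))}.
!((!!p == (p -> (!r || (!r && r)))) -> ((!p || (s || q)) -> r)): α-rule — add (!!p == (p -> (!r || (!r && r)))), !((!p || (s || q)) -> r).
!((!p || (s || q)) -> r): α-rule — add (!p || (s || q)), !r.
(!!p == (p -> (!r || (!r && r)))): β-rule — branch into !!p, (p -> (!r || (!r && r)))  //  !!!p, !(p -> (!r || (!r && r))).
  branch 1 (add !!p, (p -> (!r || (!r && r)))):
    !!p: drop double negation, giving p.
    (!p || (s || q)): β-rule — branch into !p  //  (s || q).
      branch 1.1 (add !p):
        × closes — contains both p and !p.
      branch 1.2 (add (s || q)):
        (p -> (!r || (!r && r))): β-rule — branch into !p  //  (!r || (!r && r)).
          branch 1.2.1 (add !p):
            × closes — contains both p and !p.
          branch 1.2.2 (add (!r || (!r && r))):
            (s || q): β-rule — branch into s  //  q.
              branch 1.2.2.1 (add s):
                (!r || (!r && r)): β-rule — branch into !r  //  (!r && r).
                  branch 1.2.2.1.1 (add !r):
                    ○ open, literals {p=T, r=F, s=T}.
                  branch 1.2.2.1.2 (add (!r && r)):
                    (!r && r): α-rule — add !r, r.
                    × closes — contains both r and !r.
              branch 1.2.2.2 (add q):
                (!r || (!r && r)): β-rule — branch into !r  //  (!r && r).
                  branch 1.2.2.2.1 (add !r):
                    ○ open, literals {p=T, q=T, r=F}.
                  branch 1.2.2.2.2 (add (!r && r)):
                    (!r && r): α-rule — add !r, r.
                    × closes — contains both r and !r.
  branch 2 (add !!!p, !(p -> (!r || (!r && r)))):
    !!!p: drop double negation, giving !p.
    !(p -> (!r || (!r && r))): α-rule — add p, !(!r || (!r && r)).
    × closes — contains both p and !p.
5 branches closed, 2 open.
An open branch gives a countermodel: p=T, r=F, s=T (unmentioned atoms arbitrary); under it the original formula is false.

Not valid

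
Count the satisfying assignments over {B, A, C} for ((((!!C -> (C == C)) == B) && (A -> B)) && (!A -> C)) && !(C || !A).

Initial set: {T (((((!!C -> (C == C)) == B) && (A -> B)) && (!A -> C)) && !(C || !A))}.
T (((((!!C -> (C == C)) == B) && (A -> B)) && (!A -> C)) && !(C || !A)): α-rule — add T ((((!!C -> (C == C)) == B) && (A -> B)) && (!A -> C)), T !(C || !A).
T ((((!!C -> (C == C)) == B) && (A -> B)) && (!A -> C)): α-rule — add T (((!!C -> (C == C)) == B) && (A -> B)), T (!A -> C).
T !(C || !A): α-rule — add F C, F !A.
T (((!!C -> (C == C)) == B) && (A -> B)): α-rule — add T ((!!C -> (C == C)) == B), T (A -> B).
T (!A -> C): β-rule — branch into F !A  //  T C.
  branch 1 (add F !A):
    T ((!!C -> (C == C)) == B): β-rule — branch into T (!!C -> (C == C)), T B  //  F (!!C -> (C == C)), F B.
      branch 1.1 (add T (!!C -> (C == C)), T B):
        T (A -> B): β-rule — branch into F A  //  T B.
          branch 1.1.1 (add F A):
            × closes — contains both A and !A.
          branch 1.1.2 (add T B):
            T (!!C -> (C == C)): β-rule — branch into F !!C  //  T (C == C).
              branch 1.1.2.1 (add F !!C):
                F !!C: drop double negation, giving F C.
                ○ open, literals {A=true, B=true, C=false}.
              branch 1.1.2.2 (add T (C == C)):
                T (C == C): β-rule — branch into T C, T C  //  F C, F C.
                  branch 1.1.2.2.1 (add T C, T C):
                    × closes — contains both C and !C.
                  branch 1.1.2.2.2 (add F C, F C):
                    ○ open, literals {A=true, B=true, C=false}.
      branch 1.2 (add F (!!C -> (C == C)), F B):
        F (!!C -> (C == C)): α-rule — add T !!C, F (C == C).
        T !!C: drop double negation, giving T C.
        × closes — contains both C and !C.
  branch 2 (add T C):
    × closes — contains both C and !C.
4 branches closed, 2 open.
Each open branch fixes some atoms; the unmentioned ones are free. Counting distinct full assignments: branch {A=true, B=true, C=false} (none free) contributes 1 new; branch {A=true, B=true, C=false} (none free) contributes 0 new. Total: 1.

1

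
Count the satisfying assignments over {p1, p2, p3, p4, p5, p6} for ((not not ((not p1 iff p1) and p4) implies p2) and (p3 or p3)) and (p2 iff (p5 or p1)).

Initial set: {(((not not ((not p1 iff p1) and p4) implies p2) and (p3 or p3)) and (p2 iff (p5 or p1)))}.
(((not not ((not p1 iff p1) and p4) implies p2) and (p3 or p3)) and (p2 iff (p5 or p1))): α-rule — add ((not not ((not p1 iff p1) and p4) implies p2) and (p3 or p3)), (p2 iff (p5 or p1)).
((not not ((not p1 iff p1) and p4) implies p2) and (p3 or p3)): α-rule — add (not not ((not p1 iff p1) and p4) implies p2), (p3 or p3).
(p2 iff (p5 or p1)): β-rule — branch into p2, (p5 or p1)  //  not p2, not (p5 or p1).
  branch 1 (add p2, (p5 or p1)):
    (not not ((not p1 iff p1) and p4) implies p2): β-rule — branch into not not not ((not p1 iff p1) and p4)  //  p2.
      branch 1.1 (add not not not ((not p1 iff p1) and p4)):
        not not not ((not p1 iff p1) and p4): drop double negation, giving not ((not p1 iff p1) and p4).
        (p3 or p3): β-rule — branch into p3  //  p3.
          branch 1.1.1 (add p3):
            (p5 or p1): β-rule — branch into p5  //  p1.
              branch 1.1.1.1 (add p5):
                not ((not p1 iff p1) and p4): β-rule — branch into not (not p1 iff p1)  //  not p4.
                  branch 1.1.1.1.1 (add not (not p1 iff p1)):
                    not (not p1 iff p1): β-rule — branch into not p1, not p1  //  not not p1, p1.
                      branch 1.1.1.1.1.1 (add not p1, not p1):
                        ○ open, literals {p1=F, p2=T, p3=T, p5=T}.
                      branch 1.1.1.1.1.2 (add not not p1, p1):
                        ○ open, literals {p1=T, p2=T, p3=T, p5=T}.
                  branch 1.1.1.1.2 (add not p4):
                    ○ open, literals {p2=T, p3=T, p4=F, p5=T}.
              branch 1.1.1.2 (add p1):
                not ((not p1 iff p1) and p4): β-rule — branch into not (not p1 iff p1)  //  not p4.
                  branch 1.1.1.2.1 (add not (not p1 iff p1)):
                    not (not p1 iff p1): β-rule — branch into not p1, not p1  //  not not p1, p1.
                      branch 1.1.1.2.1.1 (add not p1, not p1):
                        × closes — contains both p1 and not p1.
                      branch 1.1.1.2.1.2 (add not not p1, p1):
                        ○ open, literals {p1=T, p2=T, p3=T}.
                  branch 1.1.1.2.2 (add not p4):
                    ○ open, literals {p1=T, p2=T, p3=T, p4=F}.
          branch 1.1.2 (add p3):
            (p5 or p1): β-rule — branch into p5  //  p1.
              branch 1.1.2.1 (add p5):
                not ((not p1 iff p1) and p4): β-rule — branch into not (not p1 iff p1)  //  not p4.
                  branch 1.1.2.1.1 (add not (not p1 iff p1)):
                    not (not p1 iff p1): β-rule — branch into not p1, not p1  //  not not p1, p1.
                      branch 1.1.2.1.1.1 (add not p1, not p1):
                        ○ open, literals {p1=F, p2=T, p3=T, p5=T}.
                      branch 1.1.2.1.1.2 (add not not p1, p1):
                        ○ open, literals {p1=T, p2=T, p3=T, p5=T}.
                  branch 1.1.2.1.2 (add not p4):
                    ○ open, literals {p2=T, p3=T, p4=F, p5=T}.
              branch 1.1.2.2 (add p1):
                not ((not p1 iff p1) and p4): β-rule — branch into not (not p1 iff p1)  //  not p4.
                  branch 1.1.2.2.1 (add not (not p1 iff p1)):
                    not (not p1 iff p1): β-rule — branch into not p1, not p1  //  not not p1, p1.
                      branch 1.1.2.2.1.1 (add not p1, not p1):
                        × closes — contains both p1 and not p1.
                      branch 1.1.2.2.1.2 (add not not p1, p1):
                        ○ open, literals {p1=T, p2=T, p3=T}.
                  branch 1.1.2.2.2 (add not p4):
                    ○ open, literals {p1=T, p2=T, p3=T, p4=F}.
      branch 1.2 (add p2):
        (p3 or p3): β-rule — branch into p3  //  p3.
          branch 1.2.1 (add p3):
            (p5 or p1): β-rule — branch into p5  //  p1.
              branch 1.2.1.1 (add p5):
                ○ open, literals {p2=T, p3=T, p5=T}.
              branch 1.2.1.2 (add p1):
                ○ open, literals {p1=T, p2=T, p3=T}.
          branch 1.2.2 (add p3):
            (p5 or p1): β-rule — branch into p5  //  p1.
              branch 1.2.2.1 (add p5):
                ○ open, literals {p2=T, p3=T, p5=T}.
              branch 1.2.2.2 (add p1):
                ○ open, literals {p1=T, p2=T, p3=T}.
  branch 2 (add not p2, not (p5 or p1)):
    not (p5 or p1): α-rule — add not p5, not p1.
    (not not ((not p1 iff p1) and p4) implies p2): β-rule — branch into not not not ((not p1 iff p1) and p4)  //  p2.
      branch 2.1 (add not not not ((not p1 iff p1) and p4)):
        not not not ((not p1 iff p1) and p4): drop double negation, giving not ((not p1 iff p1) and p4).
        (p3 or p3): β-rule — branch into p3  //  p3.
          branch 2.1.1 (add p3):
            not ((not p1 iff p1) and p4): β-rule — branch into not (not p1 iff p1)  //  not p4.
              branch 2.1.1.1 (add not (not p1 iff p1)):
                not (not p1 iff p1): β-rule — branch into not p1, not p1  //  not not p1, p1.
                  branch 2.1.1.1.1 (add not p1, not p1):
                    ○ open, literals {p1=F, p2=F, p3=T, p5=F}.
                  branch 2.1.1.1.2 (add not not p1, p1):
                    × closes — contains both p1 and not p1.
              branch 2.1.1.2 (add not p4):
                ○ open, literals {p1=F, p2=F, p3=T, p4=F, p5=F}.
          branch 2.1.2 (add p3):
            not ((not p1 iff p1) and p4): β-rule — branch into not (not p1 iff p1)  //  not p4.
              branch 2.1.2.1 (add not (not p1 iff p1)):
                not (not p1 iff p1): β-rule — branch into not p1, not p1  //  not not p1, p1.
                  branch 2.1.2.1.1 (add not p1, not p1):
                    ○ open, literals {p1=F, p2=F, p3=T, p5=F}.
                  branch 2.1.2.1.2 (add not not p1, p1):
                    × closes — contains both p1 and not p1.
              branch 2.1.2.2 (add not p4):
                ○ open, literals {p1=F, p2=F, p3=T, p4=F, p5=F}.
      branch 2.2 (add p2):
        × closes — contains both p2 and not p2.
5 branches closed, 18 open.
Each open branch fixes some atoms; the unmentioned ones are free. Counting distinct full assignments: branch {p1=F, p2=T, p3=T, p5=T} (p4, p6) contributes 4 new; branch {p1=T, p2=T, p3=T, p5=T} (p4, p6) contributes 4 new; branch {p2=T, p3=T, p4=F, p5=T} (p1, p6) contributes 0 new; branch {p1=T, p2=T, p3=T} (p4, p5, p6) contributes 4 new; branch {p1=T, p2=T, p3=T, p4=F} (p5, p6) contributes 0 new; branch {p1=F, p2=T, p3=T, p5=T} (p4, p6) contributes 0 new; branch {p1=T, p2=T, p3=T, p5=T} (p4, p6) contributes 0 new; branch {p2=T, p3=T, p4=F, p5=T} (p1, p6) contributes 0 new; branch {p1=T, p2=T, p3=T} (p4, p5, p6) contributes 0 new; branch {p1=T, p2=T, p3=T, p4=F} (p5, p6) contributes 0 new; branch {p2=T, p3=T, p5=T} (p1, p4, p6) contributes 0 new; branch {p1=T, p2=T, p3=T} (p4, p5, p6) contributes 0 new; branch {p2=T, p3=T, p5=T} (p1, p4, p6) contributes 0 new; branch {p1=T, p2=T, p3=T} (p4, p5, p6) contributes 0 new; branch {p1=F, p2=F, p3=T, p5=F} (p4, p6) contributes 4 new; branch {p1=F, p2=F, p3=T, p4=F, p5=F} (p6) contributes 0 new; branch {p1=F, p2=F, p3=T, p5=F} (p4, p6) contributes 0 new; branch {p1=F, p2=F, p3=T, p4=F, p5=F} (p6) contributes 0 new. Total: 16.

16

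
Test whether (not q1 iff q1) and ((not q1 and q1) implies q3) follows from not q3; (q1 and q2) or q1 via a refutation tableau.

No

Initial set: {not q3; ((q1 and q2) or q1); not ((not q1 iff q1) and ((not q1 and q1) implies q3))}.
((q1 and q2) or q1): β-rule — branch into (q1 and q2)  //  q1.
  branch 1 (add (q1 and q2)):
    (q1 and q2): α-rule — add q1, q2.
    not ((not q1 iff q1) and ((not q1 and q1) implies q3)): β-rule — branch into not (not q1 iff q1)  //  not ((not q1 and q1) implies q3).
      branch 1.1 (add not (not q1 iff q1)):
        not (not q1 iff q1): β-rule — branch into not q1, not q1  //  not not q1, q1.
          branch 1.1.1 (add not q1, not q1):
            × closes — contains both q1 and not q1.
          branch 1.1.2 (add not not q1, q1):
            ○ open, literals {q1=true, q2=true, q3=false}.
      branch 1.2 (add not ((not q1 and q1) implies q3)):
        not ((not q1 and q1) implies q3): α-rule — add (not q1 and q1), not q3.
        (not q1 and q1): α-rule — add not q1, q1.
        × closes — contains both q1 and not q1.
  branch 2 (add q1):
    not ((not q1 iff q1) and ((not q1 and q1) implies q3)): β-rule — branch into not (not q1 iff q1)  //  not ((not q1 and q1) implies q3).
      branch 2.1 (add not (not q1 iff q1)):
        not (not q1 iff q1): β-rule — branch into not q1, not q1  //  not not q1, q1.
          branch 2.1.1 (add not q1, not q1):
            × closes — contains both q1 and not q1.
          branch 2.1.2 (add not not q1, q1):
            ○ open, literals {q1=true, q3=false}.
      branch 2.2 (add not ((not q1 and q1) implies q3)):
        not ((not q1 and q1) implies q3): α-rule — add (not q1 and q1), not q3.
        (not q1 and q1): α-rule — add not q1, q1.
        × closes — contains both q1 and not q1.
4 branches closed, 2 open.
An open branch gives a countermodel: q1=true, q2=true, q3=false (unmentioned atoms arbitrary); the premises hold there but the conclusion fails.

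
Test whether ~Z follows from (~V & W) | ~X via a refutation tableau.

No

Initial set: {((~V & W) | ~X); ~~Z}.
((~V & W) | ~X): β-rule — branch into (~V & W)  //  ~X.
  branch 1 (add (~V & W)):
    (~V & W): α-rule — add ~V, W.
    ○ open, literals {V=0, W=1, Z=1}.
  branch 2 (add ~X):
    ○ open, literals {X=0, Z=1}.
0 branches closed, 2 open.
An open branch gives a countermodel: V=0, W=1, Z=1 (unmentioned atoms arbitrary); the premises hold there but the conclusion fails.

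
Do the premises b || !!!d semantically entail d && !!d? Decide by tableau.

No

Initial set: {T (b || !!!d); F (d && !!d)}.
T (b || !!!d): β-rule — branch into T b  //  T !!!d.
  branch 1 (add T b):
    F (d && !!d): β-rule — branch into F d  //  F !!d.
      branch 1.1 (add F d):
        ○ open, literals {b=true, d=false}.
      branch 1.2 (add F !!d):
        F !!d: drop double negation, giving F d.
        ○ open, literals {b=true, d=false}.
  branch 2 (add T !!!d):
    T !!!d: drop double negation, giving T !d.
    F (d && !!d): β-rule — branch into F d  //  F !!d.
      branch 2.1 (add F d):
        ○ open, literals {d=false}.
      branch 2.2 (add F !!d):
        F !!d: drop double negation, giving F d.
        ○ open, literals {d=false}.
0 branches closed, 4 open.
An open branch gives a countermodel: b=true, d=false (unmentioned atoms arbitrary); the premises hold there but the conclusion fails.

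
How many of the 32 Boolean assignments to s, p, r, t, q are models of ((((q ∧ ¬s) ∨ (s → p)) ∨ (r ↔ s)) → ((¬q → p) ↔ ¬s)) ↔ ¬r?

Initial set: {T (((((q ∧ ¬s) ∨ (s → p)) ∨ (r ↔ s)) → ((¬q → p) ↔ ¬s)) ↔ ¬r)}.
T (((((q ∧ ¬s) ∨ (s → p)) ∨ (r ↔ s)) → ((¬q → p) ↔ ¬s)) ↔ ¬r): β-rule — branch into T ((((q ∧ ¬s) ∨ (s → p)) ∨ (r ↔ s)) → ((¬q → p) ↔ ¬s)), T ¬r  //  F ((((q ∧ ¬s) ∨ (s → p)) ∨ (r ↔ s)) → ((¬q → p) ↔ ¬s)), F ¬r.
  branch 1 (add T ((((q ∧ ¬s) ∨ (s → p)) ∨ (r ↔ s)) → ((¬q → p) ↔ ¬s)), T ¬r):
    T ((((q ∧ ¬s) ∨ (s → p)) ∨ (r ↔ s)) → ((¬q → p) ↔ ¬s)): β-rule — branch into F (((q ∧ ¬s) ∨ (s → p)) ∨ (r ↔ s))  //  T ((¬q → p) ↔ ¬s).
      branch 1.1 (add F (((q ∧ ¬s) ∨ (s → p)) ∨ (r ↔ s))):
        F (((q ∧ ¬s) ∨ (s → p)) ∨ (r ↔ s)): α-rule — add F ((q ∧ ¬s) ∨ (s → p)), F (r ↔ s).
        F ((q ∧ ¬s) ∨ (s → p)): α-rule — add F (q ∧ ¬s), F (s → p).
        F (s → p): α-rule — add T s, F p.
        F (r ↔ s): β-rule — branch into T r, F s  //  F r, T s.
          branch 1.1.1 (add T r, F s):
            × closes — contains both r and ¬r.
          branch 1.1.2 (add F r, T s):
            F (q ∧ ¬s): β-rule — branch into F q  //  F ¬s.
              branch 1.1.2.1 (add F q):
                ○ open, literals {p=F, q=F, r=F, s=T}.
              branch 1.1.2.2 (add F ¬s):
                ○ open, literals {p=F, r=F, s=T}.
      branch 1.2 (add T ((¬q → p) ↔ ¬s)):
        T ((¬q → p) ↔ ¬s): β-rule — branch into T (¬q → p), T ¬s  //  F (¬q → p), F ¬s.
          branch 1.2.1 (add T (¬q → p), T ¬s):
            T (¬q → p): β-rule — branch into F ¬q  //  T p.
              branch 1.2.1.1 (add F ¬q):
                ○ open, literals {q=T, r=F, s=F}.
              branch 1.2.1.2 (add T p):
                ○ open, literals {p=T, r=F, s=F}.
          branch 1.2.2 (add F (¬q → p), F ¬s):
            F (¬q → p): α-rule — add T ¬q, F p.
            ○ open, literals {p=F, q=F, r=F, s=T}.
  branch 2 (add F ((((q ∧ ¬s) ∨ (s → p)) ∨ (r ↔ s)) → ((¬q → p) ↔ ¬s)), F ¬r):
    F ((((q ∧ ¬s) ∨ (s → p)) ∨ (r ↔ s)) → ((¬q → p) ↔ ¬s)): α-rule — add T (((q ∧ ¬s) ∨ (s → p)) ∨ (r ↔ s)), F ((¬q → p) ↔ ¬s).
    T (((q ∧ ¬s) ∨ (s → p)) ∨ (r ↔ s)): β-rule — branch into T ((q ∧ ¬s) ∨ (s → p))  //  T (r ↔ s).
      branch 2.1 (add T ((q ∧ ¬s) ∨ (s → p))):
        F ((¬q → p) ↔ ¬s): β-rule — branch into T (¬q → p), F ¬s  //  F (¬q → p), T ¬s.
          branch 2.1.1 (add T (¬q → p), F ¬s):
            T ((q ∧ ¬s) ∨ (s → p)): β-rule — branch into T (q ∧ ¬s)  //  T (s → p).
              branch 2.1.1.1 (add T (q ∧ ¬s)):
                T (q ∧ ¬s): α-rule — add T q, T ¬s.
                × closes — contains both s and ¬s.
              branch 2.1.1.2 (add T (s → p)):
                T (¬q → p): β-rule — branch into F ¬q  //  T p.
                  branch 2.1.1.2.1 (add F ¬q):
                    T (s → p): β-rule — branch into F s  //  T p.
                      branch 2.1.1.2.1.1 (add F s):
                        × closes — contains both s and ¬s.
                      branch 2.1.1.2.1.2 (add T p):
                        ○ open, literals {p=T, q=T, r=T, s=T}.
                  branch 2.1.1.2.2 (add T p):
                    T (s → p): β-rule — branch into F s  //  T p.
                      branch 2.1.1.2.2.1 (add F s):
                        × closes — contains both s and ¬s.
                      branch 2.1.1.2.2.2 (add T p):
                        ○ open, literals {p=T, r=T, s=T}.
          branch 2.1.2 (add F (¬q → p), T ¬s):
            F (¬q → p): α-rule — add T ¬q, F p.
            T ((q ∧ ¬s) ∨ (s → p)): β-rule — branch into T (q ∧ ¬s)  //  T (s → p).
              branch 2.1.2.1 (add T (q ∧ ¬s)):
                T (q ∧ ¬s): α-rule — add T q, T ¬s.
                × closes — contains both q and ¬q.
              branch 2.1.2.2 (add T (s → p)):
                T (s → p): β-rule — branch into F s  //  T p.
                  branch 2.1.2.2.1 (add F s):
                    ○ open, literals {p=F, q=F, r=T, s=F}.
                  branch 2.1.2.2.2 (add T p):
                    × closes — contains both p and ¬p.
      branch 2.2 (add T (r ↔ s)):
        F ((¬q → p) ↔ ¬s): β-rule — branch into T (¬q → p), F ¬s  //  F (¬q → p), T ¬s.
          branch 2.2.1 (add T (¬q → p), F ¬s):
            T (r ↔ s): β-rule — branch into T r, T s  //  F r, F s.
              branch 2.2.1.1 (add T r, T s):
                T (¬q → p): β-rule — branch into F ¬q  //  T p.
                  branch 2.2.1.1.1 (add F ¬q):
                    ○ open, literals {q=T, r=T, s=T}.
                  branch 2.2.1.1.2 (add T p):
                    ○ open, literals {p=T, r=T, s=T}.
              branch 2.2.1.2 (add F r, F s):
                × closes — contains both r and ¬r.
          branch 2.2.2 (add F (¬q → p), T ¬s):
            F (¬q → p): α-rule — add T ¬q, F p.
            T (r ↔ s): β-rule — branch into T r, T s  //  F r, F s.
              branch 2.2.2.1 (add T r, T s):
                × closes — contains both s and ¬s.
              branch 2.2.2.2 (add F r, F s):
                × closes — contains both r and ¬r.
9 branches closed, 10 open.
Each open branch fixes some atoms; the unmentioned ones are free. Counting distinct full assignments: branch {p=F, q=F, r=F, s=T} (t) contributes 2 new; branch {p=F, r=F, s=T} (t, q) contributes 2 new; branch {q=T, r=F, s=F} (p, t) contributes 4 new; branch {p=T, r=F, s=F} (t, q) contributes 2 new; branch {p=F, q=F, r=F, s=T} (t) contributes 0 new; branch {p=T, q=T, r=T, s=T} (t) contributes 2 new; branch {p=T, r=T, s=T} (t, q) contributes 2 new; branch {p=F, q=F, r=T, s=F} (t) contributes 2 new; branch {q=T, r=T, s=T} (p, t) contributes 2 new; branch {p=T, r=T, s=T} (t, q) contributes 0 new. Total: 18.

18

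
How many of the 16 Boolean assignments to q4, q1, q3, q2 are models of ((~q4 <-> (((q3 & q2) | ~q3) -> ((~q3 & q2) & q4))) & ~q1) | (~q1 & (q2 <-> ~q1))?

6

Initial set: {(((~q4 <-> (((q3 & q2) | ~q3) -> ((~q3 & q2) & q4))) & ~q1) | (~q1 & (q2 <-> ~q1)))}.
(((~q4 <-> (((q3 & q2) | ~q3) -> ((~q3 & q2) & q4))) & ~q1) | (~q1 & (q2 <-> ~q1))): β-rule — branch into ((~q4 <-> (((q3 & q2) | ~q3) -> ((~q3 & q2) & q4))) & ~q1)  //  (~q1 & (q2 <-> ~q1)).
  branch 1 (add ((~q4 <-> (((q3 & q2) | ~q3) -> ((~q3 & q2) & q4))) & ~q1)):
    ((~q4 <-> (((q3 & q2) | ~q3) -> ((~q3 & q2) & q4))) & ~q1): α-rule — add (~q4 <-> (((q3 & q2) | ~q3) -> ((~q3 & q2) & q4))), ~q1.
    (~q4 <-> (((q3 & q2) | ~q3) -> ((~q3 & q2) & q4))): β-rule — branch into ~q4, (((q3 & q2) | ~q3) -> ((~q3 & q2) & q4))  //  ~~q4, ~(((q3 & q2) | ~q3) -> ((~q3 & q2) & q4)).
      branch 1.1 (add ~q4, (((q3 & q2) | ~q3) -> ((~q3 & q2) & q4))):
        (((q3 & q2) | ~q3) -> ((~q3 & q2) & q4)): β-rule — branch into ~((q3 & q2) | ~q3)  //  ((~q3 & q2) & q4).
          branch 1.1.1 (add ~((q3 & q2) | ~q3)):
            ~((q3 & q2) | ~q3): α-rule — add ~(q3 & q2), ~~q3.
            ~(q3 & q2): β-rule — branch into ~q3  //  ~q2.
              branch 1.1.1.1 (add ~q3):
                × closes — contains both q3 and ~q3.
              branch 1.1.1.2 (add ~q2):
                ○ open, literals {q1=0, q2=0, q3=1, q4=0}.
          branch 1.1.2 (add ((~q3 & q2) & q4)):
            ((~q3 & q2) & q4): α-rule — add (~q3 & q2), q4.
            × closes — contains both q4 and ~q4.
      branch 1.2 (add ~~q4, ~(((q3 & q2) | ~q3) -> ((~q3 & q2) & q4))):
        ~(((q3 & q2) | ~q3) -> ((~q3 & q2) & q4)): α-rule — add ((q3 & q2) | ~q3), ~((~q3 & q2) & q4).
        ((q3 & q2) | ~q3): β-rule — branch into (q3 & q2)  //  ~q3.
          branch 1.2.1 (add (q3 & q2)):
            (q3 & q2): α-rule — add q3, q2.
            ~((~q3 & q2) & q4): β-rule — branch into ~(~q3 & q2)  //  ~q4.
              branch 1.2.1.1 (add ~(~q3 & q2)):
                ~(~q3 & q2): β-rule — branch into ~~q3  //  ~q2.
                  branch 1.2.1.1.1 (add ~~q3):
                    ○ open, literals {q1=0, q2=1, q3=1, q4=1}.
                  branch 1.2.1.1.2 (add ~q2):
                    × closes — contains both q2 and ~q2.
              branch 1.2.1.2 (add ~q4):
                × closes — contains both q4 and ~q4.
          branch 1.2.2 (add ~q3):
            ~((~q3 & q2) & q4): β-rule — branch into ~(~q3 & q2)  //  ~q4.
              branch 1.2.2.1 (add ~(~q3 & q2)):
                ~(~q3 & q2): β-rule — branch into ~~q3  //  ~q2.
                  branch 1.2.2.1.1 (add ~~q3):
                    × closes — contains both q3 and ~q3.
                  branch 1.2.2.1.2 (add ~q2):
                    ○ open, literals {q1=0, q2=0, q3=0, q4=1}.
              branch 1.2.2.2 (add ~q4):
                × closes — contains both q4 and ~q4.
  branch 2 (add (~q1 & (q2 <-> ~q1))):
    (~q1 & (q2 <-> ~q1)): α-rule — add ~q1, (q2 <-> ~q1).
    (q2 <-> ~q1): β-rule — branch into q2, ~q1  //  ~q2, ~~q1.
      branch 2.1 (add q2, ~q1):
        ○ open, literals {q1=0, q2=1}.
      branch 2.2 (add ~q2, ~~q1):
        × closes — contains both q1 and ~q1.
7 branches closed, 4 open.
Each open branch fixes some atoms; the unmentioned ones are free. Counting distinct full assignments: branch {q1=0, q2=0, q3=1, q4=0} (none free) contributes 1 new; branch {q1=0, q2=1, q3=1, q4=1} (none free) contributes 1 new; branch {q1=0, q2=0, q3=0, q4=1} (none free) contributes 1 new; branch {q1=0, q2=1} (q4, q3) contributes 3 new. Total: 6.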